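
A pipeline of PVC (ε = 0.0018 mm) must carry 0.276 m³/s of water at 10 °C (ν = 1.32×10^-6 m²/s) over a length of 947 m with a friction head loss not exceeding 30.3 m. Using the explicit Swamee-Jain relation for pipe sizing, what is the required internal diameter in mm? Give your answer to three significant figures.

D ≈ 301 mm

Swamee-Jain (Type III): D = 0.66·[ε^1.25·(LQ²/(gh_f))^4.75 + ν·Q^9.4·(L/(gh_f))^5.2]^0.04
LQ²/(gh_f) = 0.2427; L/(gh_f) = 3.186
Term 1 = ε^1.25·(…)^4.75 = 7.91×10^-11; Term 2 = ν·Q^9.4·(…)^5.2 = 3.03×10^-9
D = 0.66·(7.91×10^-11 + 3.03×10^-9)^0.04 = 0.3015 m = 301 mm
Check: V = 3.87 m/s, Re = 8.83×10^5, f = 0.01199, h_f = 28.7 m ≈ 30.3 m ✓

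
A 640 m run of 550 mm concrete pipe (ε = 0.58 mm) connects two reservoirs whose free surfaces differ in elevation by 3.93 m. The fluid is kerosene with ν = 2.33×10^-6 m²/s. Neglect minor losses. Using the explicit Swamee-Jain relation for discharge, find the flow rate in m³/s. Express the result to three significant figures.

Swamee-Jain (Type II): Q = -0.965·√(gD⁵h_f/L)·ln[ε/(3.7D) + √(3.17ν²L/(gD³h_f))]
√(gD⁵h_f/L) = √(9.81·0.550⁵·3.93/640) = 0.05506
ε/(3.7D) = 2.85×10^-4; √(3.17ν²L/(gD³h_f)) = 4.14×10^-5
Q = -0.965·0.05506·ln(3.265×10^-4) = 0.4265 m³/s
Check: V = 1.80 m/s, Re = 4.24×10^5, f = 0.02070, h_f = 3.96 m ≈ 3.93 m ✓

Q ≈ 0.427 m³/s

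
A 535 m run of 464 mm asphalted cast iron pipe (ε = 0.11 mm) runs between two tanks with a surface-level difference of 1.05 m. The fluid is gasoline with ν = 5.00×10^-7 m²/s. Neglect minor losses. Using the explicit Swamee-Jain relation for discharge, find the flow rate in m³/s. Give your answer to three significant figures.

Q ≈ 0.184 m³/s

Swamee-Jain (Type II): Q = -0.965·√(gD⁵h_f/L)·ln[ε/(3.7D) + √(3.17ν²L/(gD³h_f))]
√(gD⁵h_f/L) = √(9.81·0.464⁵·1.05/535) = 0.02035
ε/(3.7D) = 6.41×10^-5; √(3.17ν²L/(gD³h_f)) = 2.03×10^-5
Q = -0.965·0.02035·ln(8.437×10^-5) = 0.1842 m³/s
Check: V = 1.09 m/s, Re = 1.01×10^6, f = 0.01515, h_f = 1.06 m ≈ 1.05 m ✓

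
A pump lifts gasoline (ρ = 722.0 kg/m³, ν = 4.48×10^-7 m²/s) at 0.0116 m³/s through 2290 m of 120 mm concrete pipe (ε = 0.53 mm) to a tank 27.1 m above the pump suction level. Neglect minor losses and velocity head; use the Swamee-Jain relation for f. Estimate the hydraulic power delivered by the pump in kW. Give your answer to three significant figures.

V = 4Q/(πD²) = 1.026 m/s; Re = 2.75×10^5; ε/D = 0.00442; f = 0.02978
h_f = f(L/D)V²/2g = 30.47 m
Total head H = z + h_f = 27.1 + 30.47 = 57.57 m
P_hyd = ρgQH = 722.0·9.81·0.0116·57.57 = 4.730 kW

P_hyd ≈ 4.73 kW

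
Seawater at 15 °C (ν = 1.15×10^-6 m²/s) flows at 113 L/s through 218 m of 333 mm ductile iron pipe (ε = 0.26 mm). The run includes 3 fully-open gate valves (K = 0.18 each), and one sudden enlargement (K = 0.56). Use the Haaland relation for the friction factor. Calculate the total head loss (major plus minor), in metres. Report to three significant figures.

V = 4Q/(πD²) = 1.297 m/s; V²/2g = 0.08580 m
Re = 3.76×10^5, ε/D = 7.81×10^-4 → f = 0.01935 (Haaland)
Major: h_f = f(L/D)·V²/2g = 0.01935·654.7·0.08580 = 1.087 m
Minor: ΣK = 1.10; h_m = ΣK·V²/2g = 0.09438 m
Total H_L = 1.087 + 0.09438 = 1.182 m

H_L ≈ 1.18 m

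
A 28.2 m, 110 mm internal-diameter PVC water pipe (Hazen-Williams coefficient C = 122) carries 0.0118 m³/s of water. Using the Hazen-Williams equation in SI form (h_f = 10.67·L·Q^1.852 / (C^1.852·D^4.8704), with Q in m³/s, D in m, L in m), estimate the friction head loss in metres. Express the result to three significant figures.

h_f ≈ 0.516 m

h_f = 10.67·28.2·0.0118^1.852 / (122^1.852·0.110^4.8704) = 0.5157 m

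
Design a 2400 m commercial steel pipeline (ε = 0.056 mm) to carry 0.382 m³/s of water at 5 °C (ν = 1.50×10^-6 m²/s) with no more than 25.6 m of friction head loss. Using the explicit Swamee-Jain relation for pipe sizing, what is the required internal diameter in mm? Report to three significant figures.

Swamee-Jain (Type III): D = 0.66·[ε^1.25·(LQ²/(gh_f))^4.75 + ν·Q^9.4·(L/(gh_f))^5.2]^0.04
LQ²/(gh_f) = 1.395; L/(gh_f) = 9.557
Term 1 = ε^1.25·(…)^4.75 = 2.35×10^-5; Term 2 = ν·Q^9.4·(…)^5.2 = 2.21×10^-5
D = 0.66·(2.35×10^-5 + 2.21×10^-5)^0.04 = 0.4425 m = 443 mm
Check: V = 2.48 m/s, Re = 7.33×10^5, f = 0.01423, h_f = 24.3 m ≈ 25.6 m ✓

D ≈ 443 mm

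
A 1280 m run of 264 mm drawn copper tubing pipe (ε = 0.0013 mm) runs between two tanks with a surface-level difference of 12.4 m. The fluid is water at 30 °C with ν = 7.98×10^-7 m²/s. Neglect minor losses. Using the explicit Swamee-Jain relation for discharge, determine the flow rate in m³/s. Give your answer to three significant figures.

Swamee-Jain (Type II): Q = -0.965·√(gD⁵h_f/L)·ln[ε/(3.7D) + √(3.17ν²L/(gD³h_f))]
√(gD⁵h_f/L) = √(9.81·0.264⁵·12.4/1280) = 0.01104
ε/(3.7D) = 1.33×10^-6; √(3.17ν²L/(gD³h_f)) = 3.40×10^-5
Q = -0.965·0.01104·ln(3.531×10^-5) = 0.1092 m³/s
Check: V = 2.00 m/s, Re = 6.60×10^5, f = 0.01256, h_f = 12.4 m ≈ 12.4 m ✓

Q ≈ 0.109 m³/s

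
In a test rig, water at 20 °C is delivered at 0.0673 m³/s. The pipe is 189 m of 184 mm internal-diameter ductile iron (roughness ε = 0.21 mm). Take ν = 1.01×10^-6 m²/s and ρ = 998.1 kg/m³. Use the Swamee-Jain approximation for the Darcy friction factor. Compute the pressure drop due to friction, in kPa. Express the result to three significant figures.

Δp ≈ 68.9 kPa

V = 4Q/(πD²) = 4·0.0673/(π·0.184²) = 2.531 m/s
Re = VD/ν = 2.531·0.184/1.01×10^-6 = 4.61×10^5 → turbulent
ε/D = 0.21/184 = 0.00114
Swamee-Jain: f = 0.02100
h_f = f(L/D)V²/(2g) = 0.02100·(189/0.184)·2.531²/(2·9.81) = 7.042 m
Δp = ρg·h_f = 998.1·9.81·7.042 = 68.95 kPa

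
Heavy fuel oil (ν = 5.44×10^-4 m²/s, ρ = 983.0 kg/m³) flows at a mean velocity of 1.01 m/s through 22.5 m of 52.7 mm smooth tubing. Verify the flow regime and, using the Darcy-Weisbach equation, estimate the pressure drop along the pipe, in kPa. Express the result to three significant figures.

Re = VD/ν = 1.01·0.05270/5.44×10^-4 = 97.8 → laminar (Re < 2300)
f = 64/Re = 0.6541
h_f = f(L/D)V²/(2g) = 0.6541·(22.5/0.05270)·1.01²/(2·9.81) = 14.52 m
Δp = ρg·h_f = 983.0·9.81·14.52 = 140.0 kPa

Δp ≈ 140 kPa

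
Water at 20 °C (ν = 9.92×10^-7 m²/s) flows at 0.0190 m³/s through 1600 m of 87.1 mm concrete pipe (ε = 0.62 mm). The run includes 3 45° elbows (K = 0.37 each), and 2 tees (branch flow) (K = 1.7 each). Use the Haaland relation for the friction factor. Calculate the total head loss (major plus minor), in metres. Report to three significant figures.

H_L ≈ 328 m

V = 4Q/(πD²) = 3.189 m/s; V²/2g = 0.5183 m
Re = 2.80×10^5, ε/D = 0.00712 → f = 0.03421 (Haaland)
Major: h_f = f(L/D)·V²/2g = 0.03421·18370·0.5183 = 325.7 m
Minor: ΣK = 4.51; h_m = ΣK·V²/2g = 2.337 m
Total H_L = 325.7 + 2.337 = 328.0 m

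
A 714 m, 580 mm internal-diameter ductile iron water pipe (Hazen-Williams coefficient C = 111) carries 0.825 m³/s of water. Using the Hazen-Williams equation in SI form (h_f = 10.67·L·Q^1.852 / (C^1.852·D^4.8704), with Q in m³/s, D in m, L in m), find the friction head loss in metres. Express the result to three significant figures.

h_f ≈ 12.3 m

h_f = 10.67·714·0.825^1.852 / (111^1.852·0.580^4.8704) = 12.34 m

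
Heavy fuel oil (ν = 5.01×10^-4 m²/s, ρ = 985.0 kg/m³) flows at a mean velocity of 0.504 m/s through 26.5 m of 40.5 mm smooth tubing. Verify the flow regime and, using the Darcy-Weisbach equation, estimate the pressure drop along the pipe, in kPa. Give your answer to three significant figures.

Δp ≈ 129 kPa

Re = VD/ν = 0.504·0.04050/5.01×10^-4 = 40.7 → laminar (Re < 2300)
f = 64/Re = 1.571
h_f = f(L/D)V²/(2g) = 1.571·(26.5/0.04050)·0.504²/(2·9.81) = 13.31 m
Δp = ρg·h_f = 985.0·9.81·13.31 = 128.6 kPa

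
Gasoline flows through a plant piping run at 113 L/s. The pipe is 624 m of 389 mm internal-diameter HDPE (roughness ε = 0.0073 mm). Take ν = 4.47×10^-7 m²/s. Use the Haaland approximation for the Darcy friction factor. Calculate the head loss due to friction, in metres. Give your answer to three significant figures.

V = 4Q/(πD²) = 4·0.113/(π·0.389²) = 0.9508 m/s
Re = VD/ν = 0.9508·0.389/4.47×10^-7 = 8.27×10^5 → turbulent
ε/D = 0.0073/389 = 1.88×10^-5
Haaland: f = 0.01227
h_f = f(L/D)V²/(2g) = 0.01227·(624/0.389)·0.9508²/(2·9.81) = 0.9071 m

h_f ≈ 0.907 m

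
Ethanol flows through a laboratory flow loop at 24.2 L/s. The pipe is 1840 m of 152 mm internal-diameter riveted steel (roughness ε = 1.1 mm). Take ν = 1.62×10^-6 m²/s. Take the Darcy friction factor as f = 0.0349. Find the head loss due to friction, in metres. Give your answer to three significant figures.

V = 4Q/(πD²) = 4·0.0242/(π·0.152²) = 1.334 m/s
h_f = f(L/D)V²/(2g) = 0.03490·(1840/0.152)·1.334²/(2·9.81) = 38.30 m

h_f ≈ 38.3 m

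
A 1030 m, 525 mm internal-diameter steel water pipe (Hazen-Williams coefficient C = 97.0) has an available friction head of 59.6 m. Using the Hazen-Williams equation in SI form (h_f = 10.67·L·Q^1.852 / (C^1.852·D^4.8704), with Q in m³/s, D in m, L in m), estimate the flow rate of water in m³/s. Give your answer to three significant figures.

Rearranging: Q = [h_f·C^1.852·D^4.8704 / (10.67·L)]^(1/1.852)
Q = [59.6·97.0^1.852·0.525^4.8704 / (10.67·1030)]^0.540 = 1.065 m³/s

Q ≈ 1.07 m³/s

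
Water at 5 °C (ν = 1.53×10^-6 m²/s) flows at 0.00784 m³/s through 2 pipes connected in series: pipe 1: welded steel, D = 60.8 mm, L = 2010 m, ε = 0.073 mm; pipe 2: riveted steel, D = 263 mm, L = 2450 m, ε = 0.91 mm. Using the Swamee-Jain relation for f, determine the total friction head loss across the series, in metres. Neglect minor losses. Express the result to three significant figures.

H ≈ 281 m

Pipe 1: V = 2.700 m/s, Re = 1.07×10^5, ε/D = 0.00120, f = 0.02288, h_1 = f(L/D)V²/2g = 281.1 m
Pipe 2: V = 0.1443 m/s, Re = 2.48×10^4, ε/D = 0.00346, f = 0.03180, h_2 = f(L/D)V²/2g = 0.3145 m
Series → Q common, losses add: H = Σh = 281.4 m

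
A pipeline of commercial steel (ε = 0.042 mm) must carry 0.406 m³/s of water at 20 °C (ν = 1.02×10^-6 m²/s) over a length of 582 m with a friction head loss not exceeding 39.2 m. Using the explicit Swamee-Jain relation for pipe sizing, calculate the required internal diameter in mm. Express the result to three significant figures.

Swamee-Jain (Type III): D = 0.66·[ε^1.25·(LQ²/(gh_f))^4.75 + ν·Q^9.4·(L/(gh_f))^5.2]^0.04
LQ²/(gh_f) = 0.2495; L/(gh_f) = 1.513
Term 1 = ε^1.25·(…)^4.75 = 4.62×10^-9; Term 2 = ν·Q^9.4·(…)^5.2 = 1.84×10^-9
D = 0.66·(4.62×10^-9 + 1.84×10^-9)^0.04 = 0.3104 m = 310 mm
Check: V = 5.36 m/s, Re = 1.63×10^6, f = 0.01358, h_f = 37.4 m ≈ 39.2 m ✓

D ≈ 310 mm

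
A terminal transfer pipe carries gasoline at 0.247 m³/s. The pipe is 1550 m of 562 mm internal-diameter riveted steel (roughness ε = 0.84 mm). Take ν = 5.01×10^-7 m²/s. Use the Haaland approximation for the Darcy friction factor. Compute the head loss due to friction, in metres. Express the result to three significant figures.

V = 4Q/(πD²) = 4·0.247/(π·0.562²) = 0.9957 m/s
Re = VD/ν = 0.9957·0.562/5.01×10^-7 = 1.12×10^6 → turbulent
ε/D = 0.84/562 = 0.00149
Haaland: f = 0.02193
h_f = f(L/D)V²/(2g) = 0.02193·(1550/0.562)·0.9957²/(2·9.81) = 3.056 m

h_f ≈ 3.06 m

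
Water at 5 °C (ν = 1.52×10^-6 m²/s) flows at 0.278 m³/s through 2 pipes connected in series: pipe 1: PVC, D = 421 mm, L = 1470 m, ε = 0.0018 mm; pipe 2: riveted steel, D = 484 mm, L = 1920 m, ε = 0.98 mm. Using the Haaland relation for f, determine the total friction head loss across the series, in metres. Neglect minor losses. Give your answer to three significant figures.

H ≈ 20.2 m

Pipe 1: V = 1.997 m/s, Re = 5.53×10^5, ε/D = 4.28×10^-6, f = 0.01288, h_1 = f(L/D)V²/2g = 9.142 m
Pipe 2: V = 1.511 m/s, Re = 4.81×10^5, ε/D = 0.00202, f = 0.02388, h_2 = f(L/D)V²/2g = 11.02 m
Series → Q common, losses add: H = Σh = 20.16 m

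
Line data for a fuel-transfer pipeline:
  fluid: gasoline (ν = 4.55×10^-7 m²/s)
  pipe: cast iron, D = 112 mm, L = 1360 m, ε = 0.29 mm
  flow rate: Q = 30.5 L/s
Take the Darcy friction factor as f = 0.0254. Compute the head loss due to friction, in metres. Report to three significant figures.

V = 4Q/(πD²) = 4·0.0305/(π·0.112²) = 3.096 m/s
h_f = f(L/D)V²/(2g) = 0.02540·(1360/0.112)·3.096²/(2·9.81) = 150.7 m

h_f ≈ 151 m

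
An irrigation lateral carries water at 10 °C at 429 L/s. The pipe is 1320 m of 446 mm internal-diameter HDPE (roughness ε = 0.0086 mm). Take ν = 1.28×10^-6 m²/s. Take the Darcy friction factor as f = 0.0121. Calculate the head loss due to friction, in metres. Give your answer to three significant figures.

h_f ≈ 13.8 m

V = 4Q/(πD²) = 4·0.429/(π·0.446²) = 2.746 m/s
h_f = f(L/D)V²/(2g) = 0.01210·(1320/0.446)·2.746²/(2·9.81) = 13.76 m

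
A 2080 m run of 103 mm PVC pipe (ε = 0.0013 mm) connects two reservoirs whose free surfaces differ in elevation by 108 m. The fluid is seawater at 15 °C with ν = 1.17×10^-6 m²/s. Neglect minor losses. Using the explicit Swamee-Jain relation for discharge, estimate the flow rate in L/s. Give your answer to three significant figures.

Q ≈ 21.8 L/s

Swamee-Jain (Type II): Q = -0.965·√(gD⁵h_f/L)·ln[ε/(3.7D) + √(3.17ν²L/(gD³h_f))]
√(gD⁵h_f/L) = √(9.81·0.103⁵·108/2080) = 0.002430
ε/(3.7D) = 3.41×10^-6; √(3.17ν²L/(gD³h_f)) = 8.83×10^-5
Q = -0.965·0.002430·ln(9.171×10^-5) = 0.02180 m³/s
Check: V = 2.62 m/s, Re = 2.30×10^5, f = 0.01524, h_f = 107 m ≈ 108 m ✓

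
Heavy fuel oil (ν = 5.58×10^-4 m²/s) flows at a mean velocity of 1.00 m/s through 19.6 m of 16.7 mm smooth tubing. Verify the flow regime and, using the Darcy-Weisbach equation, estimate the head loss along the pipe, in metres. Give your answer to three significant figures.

h_f ≈ 128 m

Re = VD/ν = 1.00·0.01670/5.58×10^-4 = 29.9 → laminar (Re < 2300)
f = 64/Re = 2.138
h_f = f(L/D)V²/(2g) = 2.138·(19.6/0.01670)·1.00²/(2·9.81) = 127.9 m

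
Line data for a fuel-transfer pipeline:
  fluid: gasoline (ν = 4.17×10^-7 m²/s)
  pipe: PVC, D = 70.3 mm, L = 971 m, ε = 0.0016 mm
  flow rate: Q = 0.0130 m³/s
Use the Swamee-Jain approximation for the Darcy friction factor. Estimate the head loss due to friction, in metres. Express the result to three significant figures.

V = 4Q/(πD²) = 4·0.0130/(π·0.0703²) = 3.349 m/s
Re = VD/ν = 3.349·0.0703/4.17×10^-7 = 5.65×10^5 → turbulent
ε/D = 0.0016/70.3 = 2.28×10^-5
Swamee-Jain: f = 0.01319
h_f = f(L/D)V²/(2g) = 0.01319·(971/0.0703)·3.349²/(2·9.81) = 104.2 m

h_f ≈ 104 m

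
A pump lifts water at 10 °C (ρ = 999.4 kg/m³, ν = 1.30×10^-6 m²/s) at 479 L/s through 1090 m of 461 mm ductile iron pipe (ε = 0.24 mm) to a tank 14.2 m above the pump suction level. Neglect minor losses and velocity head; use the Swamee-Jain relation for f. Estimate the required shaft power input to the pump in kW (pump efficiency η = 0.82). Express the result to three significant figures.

V = 4Q/(πD²) = 2.870 m/s; Re = 1.02×10^6; ε/D = 5.21×10^-4; f = 0.01743
h_f = f(L/D)V²/2g = 17.30 m
Total head H = z + h_f = 14.2 + 17.30 = 31.50 m
P_hyd = ρgQH = 999.4·9.81·0.479·31.50 = 147.9 kW
P_shaft = P_hyd/η = 147.9/0.82 = 180.4 kW

P_shaft ≈ 180 kW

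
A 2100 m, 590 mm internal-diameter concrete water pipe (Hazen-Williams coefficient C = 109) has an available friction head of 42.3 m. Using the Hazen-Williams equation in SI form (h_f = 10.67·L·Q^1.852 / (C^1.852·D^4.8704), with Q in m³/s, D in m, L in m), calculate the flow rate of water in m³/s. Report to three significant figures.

Rearranging: Q = [h_f·C^1.852·D^4.8704 / (10.67·L)]^(1/1.852)
Q = [42.3·109^1.852·0.590^4.8704 / (10.67·2100)]^0.540 = 0.9203 m³/s

Q ≈ 0.920 m³/s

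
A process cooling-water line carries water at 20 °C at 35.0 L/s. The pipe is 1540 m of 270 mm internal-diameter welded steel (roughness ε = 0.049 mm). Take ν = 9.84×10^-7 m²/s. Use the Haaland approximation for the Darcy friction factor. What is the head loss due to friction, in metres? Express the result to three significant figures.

V = 4Q/(πD²) = 4·0.0350/(π·0.270²) = 0.6113 m/s
Re = VD/ν = 0.6113·0.270/9.84×10^-7 = 1.68×10^5 → turbulent
ε/D = 0.049/270 = 1.81×10^-4
Haaland: f = 0.01717
h_f = f(L/D)V²/(2g) = 0.01717·(1540/0.270)·0.6113²/(2·9.81) = 1.865 m

h_f ≈ 1.87 m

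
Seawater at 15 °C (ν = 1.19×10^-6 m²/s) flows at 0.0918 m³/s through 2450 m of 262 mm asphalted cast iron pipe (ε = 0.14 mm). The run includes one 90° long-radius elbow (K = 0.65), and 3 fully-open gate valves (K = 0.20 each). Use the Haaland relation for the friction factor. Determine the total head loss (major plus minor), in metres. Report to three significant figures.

H_L ≈ 25.1 m

V = 4Q/(πD²) = 1.703 m/s; V²/2g = 0.1478 m
Re = 3.75×10^5, ε/D = 5.34×10^-4 → f = 0.01804 (Haaland)
Major: h_f = f(L/D)·V²/2g = 0.01804·9351·0.1478 = 24.92 m
Minor: ΣK = 1.25; h_m = ΣK·V²/2g = 0.1847 m
Total H_L = 24.92 + 0.1847 = 25.11 m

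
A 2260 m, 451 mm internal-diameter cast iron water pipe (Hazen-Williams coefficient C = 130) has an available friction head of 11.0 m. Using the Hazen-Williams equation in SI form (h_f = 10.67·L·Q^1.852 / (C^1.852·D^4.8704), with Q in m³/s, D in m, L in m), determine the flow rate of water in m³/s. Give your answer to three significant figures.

Rearranging: Q = [h_f·C^1.852·D^4.8704 / (10.67·L)]^(1/1.852)
Q = [11.0·130^1.852·0.451^4.8704 / (10.67·2260)]^0.540 = 0.2515 m³/s

Q ≈ 0.252 m³/s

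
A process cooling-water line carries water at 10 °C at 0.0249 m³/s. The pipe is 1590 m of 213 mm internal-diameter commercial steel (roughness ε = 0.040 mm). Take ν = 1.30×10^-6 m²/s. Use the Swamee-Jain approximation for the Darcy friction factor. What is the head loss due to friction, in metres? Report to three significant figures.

h_f ≈ 3.44 m

V = 4Q/(πD²) = 4·0.0249/(π·0.213²) = 0.6988 m/s
Re = VD/ν = 0.6988·0.213/1.30×10^-6 = 1.14×10^5 → turbulent
ε/D = 0.040/213 = 1.88×10^-4
Swamee-Jain: f = 0.01851
h_f = f(L/D)V²/(2g) = 0.01851·(1590/0.213)·0.6988²/(2·9.81) = 3.439 m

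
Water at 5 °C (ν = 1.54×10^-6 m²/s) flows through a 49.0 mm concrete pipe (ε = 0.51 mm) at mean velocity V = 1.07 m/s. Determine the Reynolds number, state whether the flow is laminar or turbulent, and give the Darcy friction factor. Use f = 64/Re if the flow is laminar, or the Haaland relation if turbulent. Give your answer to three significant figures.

Re = VD/ν = 1.070·0.0490/1.54×10^-6 = 3.40×10^4
Re > 4000 → turbulent; ε/D = 0.0104
Haaland: f = 0.04007

Re ≈ 3.40×10^4; turbulent; f ≈ 0.0401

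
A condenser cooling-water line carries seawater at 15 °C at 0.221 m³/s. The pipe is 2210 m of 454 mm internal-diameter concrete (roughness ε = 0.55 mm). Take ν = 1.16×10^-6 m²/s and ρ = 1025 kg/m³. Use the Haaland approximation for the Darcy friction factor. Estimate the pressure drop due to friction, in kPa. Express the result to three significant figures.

V = 4Q/(πD²) = 4·0.221/(π·0.454²) = 1.365 m/s
Re = VD/ν = 1.365·0.454/1.16×10^-6 = 5.34×10^5 → turbulent
ε/D = 0.55/454 = 0.00121
Haaland: f = 0.02106
h_f = f(L/D)V²/(2g) = 0.02106·(2210/0.454)·1.365²/(2·9.81) = 9.736 m
Δp = ρg·h_f = 1025·9.81·9.736 = 97.90 kPa

Δp ≈ 97.9 kPa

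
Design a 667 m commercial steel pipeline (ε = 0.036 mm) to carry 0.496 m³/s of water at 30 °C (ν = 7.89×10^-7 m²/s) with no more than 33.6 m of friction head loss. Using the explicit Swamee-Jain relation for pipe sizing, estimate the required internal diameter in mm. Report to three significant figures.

D ≈ 351 mm

Swamee-Jain (Type III): D = 0.66·[ε^1.25·(LQ²/(gh_f))^4.75 + ν·Q^9.4·(L/(gh_f))^5.2]^0.04
LQ²/(gh_f) = 0.4978; L/(gh_f) = 2.024
Term 1 = ε^1.25·(…)^4.75 = 1.02×10^-7; Term 2 = ν·Q^9.4·(…)^5.2 = 4.23×10^-8
D = 0.66·(1.02×10^-7 + 4.23×10^-8)^0.04 = 0.3514 m = 351 mm
Check: V = 5.11 m/s, Re = 2.28×10^6, f = 0.01283, h_f = 32.5 m ≈ 33.6 m ✓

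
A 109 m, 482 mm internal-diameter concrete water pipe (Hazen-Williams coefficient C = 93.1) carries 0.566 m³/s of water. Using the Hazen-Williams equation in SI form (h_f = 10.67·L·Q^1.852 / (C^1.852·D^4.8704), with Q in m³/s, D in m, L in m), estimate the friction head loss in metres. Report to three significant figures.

h_f = 10.67·109·0.566^1.852 / (93.1^1.852·0.482^4.8704) = 3.199 m

h_f ≈ 3.20 m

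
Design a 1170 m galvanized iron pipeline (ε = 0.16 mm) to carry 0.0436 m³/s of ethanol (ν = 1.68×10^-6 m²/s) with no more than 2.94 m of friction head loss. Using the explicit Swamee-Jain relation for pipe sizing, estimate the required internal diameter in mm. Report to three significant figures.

Swamee-Jain (Type III): D = 0.66·[ε^1.25·(LQ²/(gh_f))^4.75 + ν·Q^9.4·(L/(gh_f))^5.2]^0.04
LQ²/(gh_f) = 0.07712; L/(gh_f) = 40.57
Term 1 = ε^1.25·(…)^4.75 = 9.31×10^-11; Term 2 = ν·Q^9.4·(…)^5.2 = 6.29×10^-11
D = 0.66·(9.31×10^-11 + 6.29×10^-11)^0.04 = 0.2675 m = 267 mm
Check: V = 0.776 m/s, Re = 1.24×10^5, f = 0.02034, h_f = 2.73 m ≈ 2.94 m ✓

D ≈ 267 mm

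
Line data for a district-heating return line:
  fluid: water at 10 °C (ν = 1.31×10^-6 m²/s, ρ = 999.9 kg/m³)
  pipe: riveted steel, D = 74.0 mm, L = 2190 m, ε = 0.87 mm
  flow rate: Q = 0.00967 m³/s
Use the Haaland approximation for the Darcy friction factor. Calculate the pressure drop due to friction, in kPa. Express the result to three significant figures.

V = 4Q/(πD²) = 4·0.00967/(π·0.0740²) = 2.248 m/s
Re = VD/ν = 2.248·0.0740/1.31×10^-6 = 1.27×10^5 → turbulent
ε/D = 0.87/74.0 = 0.0118
Haaland: f = 0.04055
h_f = f(L/D)V²/(2g) = 0.04055·(2190/0.0740)·2.248²/(2·9.81) = 309.2 m
Δp = ρg·h_f = 999.9·9.81·309.2 = 3033 kPa

Δp ≈ 3030 kPa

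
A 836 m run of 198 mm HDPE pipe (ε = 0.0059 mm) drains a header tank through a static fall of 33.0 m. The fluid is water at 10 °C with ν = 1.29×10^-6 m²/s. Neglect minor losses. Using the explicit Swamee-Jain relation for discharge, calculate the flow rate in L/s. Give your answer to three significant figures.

Swamee-Jain (Type II): Q = -0.965·√(gD⁵h_f/L)·ln[ε/(3.7D) + √(3.17ν²L/(gD³h_f))]
√(gD⁵h_f/L) = √(9.81·0.198⁵·33.0/836) = 0.01086
ε/(3.7D) = 8.05×10^-6; √(3.17ν²L/(gD³h_f)) = 4.19×10^-5
Q = -0.965·0.01086·ln(4.995×10^-5) = 0.1038 m³/s
Check: V = 3.37 m/s, Re = 5.17×10^5, f = 0.01348, h_f = 32.9 m ≈ 33.0 m ✓

Q ≈ 104 L/s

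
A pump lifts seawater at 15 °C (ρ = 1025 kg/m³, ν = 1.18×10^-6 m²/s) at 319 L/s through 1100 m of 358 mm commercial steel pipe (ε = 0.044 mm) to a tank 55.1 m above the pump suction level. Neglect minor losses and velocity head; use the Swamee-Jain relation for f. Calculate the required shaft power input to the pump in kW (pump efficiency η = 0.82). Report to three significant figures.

P_shaft ≈ 301 kW

V = 4Q/(πD²) = 3.169 m/s; Re = 9.61×10^5; ε/D = 1.23×10^-4; f = 0.01387
h_f = f(L/D)V²/2g = 21.82 m
Total head H = z + h_f = 55.1 + 21.82 = 76.92 m
P_hyd = ρgQH = 1025·9.81·0.319·76.92 = 246.7 kW
P_shaft = P_hyd/η = 246.7/0.82 = 300.9 kW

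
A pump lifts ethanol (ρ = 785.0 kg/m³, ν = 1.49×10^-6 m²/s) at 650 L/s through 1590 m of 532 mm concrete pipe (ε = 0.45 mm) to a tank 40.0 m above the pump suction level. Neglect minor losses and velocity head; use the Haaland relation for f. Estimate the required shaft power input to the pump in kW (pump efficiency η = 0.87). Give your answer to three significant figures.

V = 4Q/(πD²) = 2.924 m/s; Re = 1.04×10^6; ε/D = 8.46×10^-4; f = 0.01919
h_f = f(L/D)V²/2g = 24.99 m
Total head H = z + h_f = 40.0 + 24.99 = 64.99 m
P_hyd = ρgQH = 785.0·9.81·0.650·64.99 = 325.3 kW
P_shaft = P_hyd/η = 325.3/0.87 = 373.9 kW

P_shaft ≈ 374 kW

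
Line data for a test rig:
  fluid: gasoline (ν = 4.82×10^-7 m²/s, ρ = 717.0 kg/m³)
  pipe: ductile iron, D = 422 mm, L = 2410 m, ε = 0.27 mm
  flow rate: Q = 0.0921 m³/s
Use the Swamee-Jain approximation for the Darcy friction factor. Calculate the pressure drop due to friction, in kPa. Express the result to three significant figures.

V = 4Q/(πD²) = 4·0.0921/(π·0.422²) = 0.6585 m/s
Re = VD/ν = 0.6585·0.422/4.82×10^-7 = 5.77×10^5 → turbulent
ε/D = 0.27/422 = 6.40×10^-4
Swamee-Jain: f = 0.01849
h_f = f(L/D)V²/(2g) = 0.01849·(2410/0.422)·0.6585²/(2·9.81) = 2.334 m
Δp = ρg·h_f = 717.0·9.81·2.334 = 16.42 kPa

Δp ≈ 16.4 kPa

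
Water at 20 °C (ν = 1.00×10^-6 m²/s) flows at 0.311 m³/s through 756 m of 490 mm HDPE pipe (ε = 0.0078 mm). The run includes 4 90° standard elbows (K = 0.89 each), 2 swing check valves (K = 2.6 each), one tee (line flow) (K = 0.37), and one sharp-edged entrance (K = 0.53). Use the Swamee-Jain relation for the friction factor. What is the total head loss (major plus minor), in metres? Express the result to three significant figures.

V = 4Q/(πD²) = 1.649 m/s; V²/2g = 0.1386 m
Re = 8.08×10^5, ε/D = 1.59×10^-5 → f = 0.01237 (Swamee-Jain)
Major: h_f = f(L/D)·V²/2g = 0.01237·1543·0.1386 = 2.646 m
Minor: ΣK = 9.66; h_m = ΣK·V²/2g = 1.339 m
Total H_L = 2.646 + 1.339 = 3.986 m

H_L ≈ 3.99 m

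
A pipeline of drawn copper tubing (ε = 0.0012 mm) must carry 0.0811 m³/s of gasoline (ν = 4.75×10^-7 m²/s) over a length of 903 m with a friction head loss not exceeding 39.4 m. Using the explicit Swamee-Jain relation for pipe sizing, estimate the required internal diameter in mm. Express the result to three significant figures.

D ≈ 171 mm

Swamee-Jain (Type III): D = 0.66·[ε^1.25·(LQ²/(gh_f))^4.75 + ν·Q^9.4·(L/(gh_f))^5.2]^0.04
LQ²/(gh_f) = 0.01537; L/(gh_f) = 2.336
Term 1 = ε^1.25·(…)^4.75 = 9.66×10^-17; Term 2 = ν·Q^9.4·(…)^5.2 = 2.18×10^-15
D = 0.66·(9.66×10^-17 + 2.18×10^-15)^0.04 = 0.1713 m = 171 mm
Check: V = 3.52 m/s, Re = 1.27×10^6, f = 0.01136, h_f = 37.8 m ≈ 39.4 m ✓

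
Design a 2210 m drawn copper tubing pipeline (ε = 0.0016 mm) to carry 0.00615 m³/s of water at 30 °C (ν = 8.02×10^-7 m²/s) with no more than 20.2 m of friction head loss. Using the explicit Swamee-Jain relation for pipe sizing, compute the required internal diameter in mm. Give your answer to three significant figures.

D ≈ 91.7 mm

Swamee-Jain (Type III): D = 0.66·[ε^1.25·(LQ²/(gh_f))^4.75 + ν·Q^9.4·(L/(gh_f))^5.2]^0.04
LQ²/(gh_f) = 4.218×10^-4; L/(gh_f) = 11.15
Term 1 = ε^1.25·(…)^4.75 = 5.30×10^-24; Term 2 = ν·Q^9.4·(…)^5.2 = 3.68×10^-22
D = 0.66·(5.30×10^-24 + 3.68×10^-22)^0.04 = 0.09171 m = 91.7 mm
Check: V = 0.931 m/s, Re = 1.06×10^5, f = 0.01774, h_f = 18.9 m ≈ 20.2 m ✓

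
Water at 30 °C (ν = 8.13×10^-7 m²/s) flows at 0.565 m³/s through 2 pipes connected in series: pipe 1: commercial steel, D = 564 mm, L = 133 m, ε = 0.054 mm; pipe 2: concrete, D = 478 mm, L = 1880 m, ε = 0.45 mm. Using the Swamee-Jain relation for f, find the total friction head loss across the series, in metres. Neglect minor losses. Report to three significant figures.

H ≈ 39.7 m

Pipe 1: V = 2.262 m/s, Re = 1.57×10^6, ε/D = 9.57×10^-5, f = 0.01300, h_1 = f(L/D)V²/2g = 0.7989 m
Pipe 2: V = 3.148 m/s, Re = 1.85×10^6, ε/D = 9.41×10^-4, f = 0.01959, h_2 = f(L/D)V²/2g = 38.92 m
Series → Q common, losses add: H = Σh = 39.72 m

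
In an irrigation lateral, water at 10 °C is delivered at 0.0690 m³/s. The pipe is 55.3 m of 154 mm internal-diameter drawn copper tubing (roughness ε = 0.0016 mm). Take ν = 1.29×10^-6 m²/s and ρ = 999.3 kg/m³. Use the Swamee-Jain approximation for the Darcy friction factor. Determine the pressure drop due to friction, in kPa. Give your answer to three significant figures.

Δp ≈ 33.3 kPa

V = 4Q/(πD²) = 4·0.0690/(π·0.154²) = 3.704 m/s
Re = VD/ν = 3.704·0.154/1.29×10^-6 = 4.42×10^5 → turbulent
ε/D = 0.0016/154 = 1.04×10^-5
Swamee-Jain: f = 0.01354
h_f = f(L/D)V²/(2g) = 0.01354·(55.3/0.154)·3.704²/(2·9.81) = 3.400 m
Δp = ρg·h_f = 999.3·9.81·3.400 = 33.33 kPa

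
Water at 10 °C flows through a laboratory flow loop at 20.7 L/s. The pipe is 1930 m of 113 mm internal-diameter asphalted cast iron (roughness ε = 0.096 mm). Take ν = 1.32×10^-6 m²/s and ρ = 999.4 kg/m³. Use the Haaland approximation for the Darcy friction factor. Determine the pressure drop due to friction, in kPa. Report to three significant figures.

Δp ≈ 744 kPa

V = 4Q/(πD²) = 4·0.0207/(π·0.113²) = 2.064 m/s
Re = VD/ν = 2.064·0.113/1.32×10^-6 = 1.77×10^5 → turbulent
ε/D = 0.096/113 = 8.50×10^-4
Haaland: f = 0.02045
h_f = f(L/D)V²/(2g) = 0.02045·(1930/0.113)·2.064²/(2·9.81) = 75.85 m
Δp = ρg·h_f = 999.4·9.81·75.85 = 743.7 kPa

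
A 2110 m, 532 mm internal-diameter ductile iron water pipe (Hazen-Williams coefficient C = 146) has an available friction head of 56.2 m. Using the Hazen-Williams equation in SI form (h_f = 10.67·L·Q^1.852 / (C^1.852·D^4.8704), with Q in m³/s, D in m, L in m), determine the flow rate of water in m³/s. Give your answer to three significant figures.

Rearranging: Q = [h_f·C^1.852·D^4.8704 / (10.67·L)]^(1/1.852)
Q = [56.2·146^1.852·0.532^4.8704 / (10.67·2110)]^0.540 = 1.092 m³/s

Q ≈ 1.09 m³/s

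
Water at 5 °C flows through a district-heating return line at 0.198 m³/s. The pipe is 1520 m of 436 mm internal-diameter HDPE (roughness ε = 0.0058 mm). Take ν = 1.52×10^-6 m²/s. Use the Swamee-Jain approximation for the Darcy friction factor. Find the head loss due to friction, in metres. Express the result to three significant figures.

V = 4Q/(πD²) = 4·0.198/(π·0.436²) = 1.326 m/s
Re = VD/ν = 1.326·0.436/1.52×10^-6 = 3.80×10^5 → turbulent
ε/D = 0.0058/436 = 1.33×10^-5
Swamee-Jain: f = 0.01394
h_f = f(L/D)V²/(2g) = 0.01394·(1520/0.436)·1.326²/(2·9.81) = 4.355 m

h_f ≈ 4.35 m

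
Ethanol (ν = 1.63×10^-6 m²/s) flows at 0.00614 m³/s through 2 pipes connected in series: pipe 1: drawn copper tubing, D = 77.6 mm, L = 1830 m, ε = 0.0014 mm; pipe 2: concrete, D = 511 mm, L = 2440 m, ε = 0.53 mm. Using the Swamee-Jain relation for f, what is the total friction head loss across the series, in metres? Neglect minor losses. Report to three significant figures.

H ≈ 40.3 m

Pipe 1: V = 1.298 m/s, Re = 6.18×10^4, ε/D = 1.80×10^-5, f = 0.01989, h_1 = f(L/D)V²/2g = 40.29 m
Pipe 2: V = 0.02994 m/s, Re = 9390, ε/D = 0.00104, f = 0.03322, h_2 = f(L/D)V²/2g = 0.007248 m
Series → Q common, losses add: H = Σh = 40.30 m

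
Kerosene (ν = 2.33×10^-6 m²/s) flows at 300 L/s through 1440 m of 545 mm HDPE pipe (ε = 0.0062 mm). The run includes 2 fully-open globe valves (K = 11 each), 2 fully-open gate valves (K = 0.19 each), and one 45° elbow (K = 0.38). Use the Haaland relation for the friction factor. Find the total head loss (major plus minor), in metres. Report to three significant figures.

H_L ≈ 5.13 m

V = 4Q/(πD²) = 1.286 m/s; V²/2g = 0.08429 m
Re = 3.01×10^5, ε/D = 1.14×10^-5 → f = 0.01443 (Haaland)
Major: h_f = f(L/D)·V²/2g = 0.01443·2642·0.08429 = 3.213 m
Minor: ΣK = 22.8; h_m = ΣK·V²/2g = 1.918 m
Total H_L = 3.213 + 1.918 = 5.132 m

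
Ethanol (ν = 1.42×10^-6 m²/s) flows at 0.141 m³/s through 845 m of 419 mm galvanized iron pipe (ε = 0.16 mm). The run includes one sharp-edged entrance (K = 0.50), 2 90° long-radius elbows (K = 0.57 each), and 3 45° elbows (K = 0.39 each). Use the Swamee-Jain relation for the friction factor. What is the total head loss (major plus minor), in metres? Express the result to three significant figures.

H_L ≈ 2.04 m

V = 4Q/(πD²) = 1.023 m/s; V²/2g = 0.05330 m
Re = 3.02×10^5, ε/D = 3.82×10^-4 → f = 0.01760 (Swamee-Jain)
Major: h_f = f(L/D)·V²/2g = 0.01760·2017·0.05330 = 1.892 m
Minor: ΣK = 2.81; h_m = ΣK·V²/2g = 0.1498 m
Total H_L = 1.892 + 0.1498 = 2.042 m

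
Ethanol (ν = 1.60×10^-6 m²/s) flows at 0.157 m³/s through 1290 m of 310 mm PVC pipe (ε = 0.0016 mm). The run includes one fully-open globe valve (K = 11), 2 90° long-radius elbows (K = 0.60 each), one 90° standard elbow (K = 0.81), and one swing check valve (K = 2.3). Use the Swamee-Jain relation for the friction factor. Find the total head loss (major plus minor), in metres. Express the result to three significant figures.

V = 4Q/(πD²) = 2.080 m/s; V²/2g = 0.2205 m
Re = 4.03×10^5, ε/D = 5.16×10^-6 → f = 0.01368 (Swamee-Jain)
Major: h_f = f(L/D)·V²/2g = 0.01368·4161·0.2205 = 12.56 m
Minor: ΣK = 15.3; h_m = ΣK·V²/2g = 3.376 m
Total H_L = 12.56 + 3.376 = 15.93 m

H_L ≈ 15.9 m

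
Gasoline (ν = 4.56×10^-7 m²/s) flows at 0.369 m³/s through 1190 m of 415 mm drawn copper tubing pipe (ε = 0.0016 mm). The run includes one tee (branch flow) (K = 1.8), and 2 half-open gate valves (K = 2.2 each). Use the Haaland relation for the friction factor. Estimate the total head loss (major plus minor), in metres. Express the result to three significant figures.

H_L ≈ 13.4 m

V = 4Q/(πD²) = 2.728 m/s; V²/2g = 0.3793 m
Re = 2.48×10^6, ε/D = 3.86×10^-6 → f = 0.01012 (Haaland)
Major: h_f = f(L/D)·V²/2g = 0.01012·2867·0.3793 = 11.01 m
Minor: ΣK = 6.20; h_m = ΣK·V²/2g = 2.352 m
Total H_L = 11.01 + 2.352 = 13.36 m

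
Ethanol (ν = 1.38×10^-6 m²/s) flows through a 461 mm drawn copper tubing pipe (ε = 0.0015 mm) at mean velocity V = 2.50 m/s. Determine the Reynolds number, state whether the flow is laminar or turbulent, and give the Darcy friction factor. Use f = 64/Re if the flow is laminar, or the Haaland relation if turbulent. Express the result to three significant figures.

Re = VD/ν = 2.500·0.461/1.38×10^-6 = 8.35×10^5
Re > 4000 → turbulent; ε/D = 3.25×10^-6
Haaland: f = 0.01199

Re ≈ 8.35×10^5; turbulent; f ≈ 0.0120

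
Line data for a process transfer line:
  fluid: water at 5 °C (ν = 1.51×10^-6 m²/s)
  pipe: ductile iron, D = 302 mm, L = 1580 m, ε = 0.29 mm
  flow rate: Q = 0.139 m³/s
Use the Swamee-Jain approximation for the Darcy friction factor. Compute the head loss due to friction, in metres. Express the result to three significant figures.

V = 4Q/(πD²) = 4·0.139/(π·0.302²) = 1.940 m/s
Re = VD/ν = 1.940·0.302/1.51×10^-6 = 3.88×10^5 → turbulent
ε/D = 0.29/302 = 9.60×10^-4
Swamee-Jain: f = 0.02036
h_f = f(L/D)V²/(2g) = 0.02036·(1580/0.302)·1.940²/(2·9.81) = 20.44 m

h_f ≈ 20.4 m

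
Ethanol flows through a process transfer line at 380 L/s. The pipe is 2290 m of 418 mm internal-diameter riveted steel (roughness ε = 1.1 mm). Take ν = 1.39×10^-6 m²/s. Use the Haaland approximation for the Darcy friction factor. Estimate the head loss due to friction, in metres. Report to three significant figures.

V = 4Q/(πD²) = 4·0.380/(π·0.418²) = 2.769 m/s
Re = VD/ν = 2.769·0.418/1.39×10^-6 = 8.33×10^5 → turbulent
ε/D = 1.1/418 = 0.00263
Haaland: f = 0.02544
h_f = f(L/D)V²/(2g) = 0.02544·(2290/0.418)·2.769²/(2·9.81) = 54.47 m

h_f ≈ 54.5 m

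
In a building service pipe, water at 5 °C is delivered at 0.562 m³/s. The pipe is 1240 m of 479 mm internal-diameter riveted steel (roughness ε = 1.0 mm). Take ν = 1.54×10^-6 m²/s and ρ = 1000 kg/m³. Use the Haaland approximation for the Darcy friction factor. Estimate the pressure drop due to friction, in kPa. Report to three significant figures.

V = 4Q/(πD²) = 4·0.562/(π·0.479²) = 3.119 m/s
Re = VD/ν = 3.119·0.479/1.54×10^-6 = 9.70×10^5 → turbulent
ε/D = 1.0/479 = 0.00209
Haaland: f = 0.02390
h_f = f(L/D)V²/(2g) = 0.02390·(1240/0.479)·3.119²/(2·9.81) = 30.67 m
Δp = ρg·h_f = 1000·9.81·30.67 = 300.9 kPa

Δp ≈ 301 kPa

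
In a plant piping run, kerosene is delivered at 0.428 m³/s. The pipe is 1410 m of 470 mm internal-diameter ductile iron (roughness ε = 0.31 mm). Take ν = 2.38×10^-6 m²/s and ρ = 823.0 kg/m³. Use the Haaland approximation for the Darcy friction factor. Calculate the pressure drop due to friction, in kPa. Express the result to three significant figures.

Δp ≈ 139 kPa

V = 4Q/(πD²) = 4·0.428/(π·0.470²) = 2.467 m/s
Re = VD/ν = 2.467·0.470/2.38×10^-6 = 4.87×10^5 → turbulent
ε/D = 0.31/470 = 6.60×10^-4
Haaland: f = 0.01854
h_f = f(L/D)V²/(2g) = 0.01854·(1410/0.470)·2.467²/(2·9.81) = 17.25 m
Δp = ρg·h_f = 823.0·9.81·17.25 = 139.3 kPa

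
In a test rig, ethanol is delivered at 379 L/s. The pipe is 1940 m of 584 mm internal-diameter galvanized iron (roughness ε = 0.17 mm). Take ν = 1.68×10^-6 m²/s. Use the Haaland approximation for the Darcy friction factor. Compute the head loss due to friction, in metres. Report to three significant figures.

h_f ≈ 5.46 m

V = 4Q/(πD²) = 4·0.379/(π·0.584²) = 1.415 m/s
Re = VD/ν = 1.415·0.584/1.68×10^-6 = 4.92×10^5 → turbulent
ε/D = 0.17/584 = 2.91×10^-4
Haaland: f = 0.01610
h_f = f(L/D)V²/(2g) = 0.01610·(1940/0.584)·1.415²/(2·9.81) = 5.457 m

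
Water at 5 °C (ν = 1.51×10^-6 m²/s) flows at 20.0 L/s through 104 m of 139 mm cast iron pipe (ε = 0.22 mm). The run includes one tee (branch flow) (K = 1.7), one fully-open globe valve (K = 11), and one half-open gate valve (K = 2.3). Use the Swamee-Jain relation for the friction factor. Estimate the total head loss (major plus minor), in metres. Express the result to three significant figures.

H_L ≈ 2.91 m

V = 4Q/(πD²) = 1.318 m/s; V²/2g = 0.08854 m
Re = 1.21×10^5, ε/D = 0.00158 → f = 0.02387 (Swamee-Jain)
Major: h_f = f(L/D)·V²/2g = 0.02387·748.2·0.08854 = 1.581 m
Minor: ΣK = 15.0; h_m = ΣK·V²/2g = 1.328 m
Total H_L = 1.581 + 1.328 = 2.909 m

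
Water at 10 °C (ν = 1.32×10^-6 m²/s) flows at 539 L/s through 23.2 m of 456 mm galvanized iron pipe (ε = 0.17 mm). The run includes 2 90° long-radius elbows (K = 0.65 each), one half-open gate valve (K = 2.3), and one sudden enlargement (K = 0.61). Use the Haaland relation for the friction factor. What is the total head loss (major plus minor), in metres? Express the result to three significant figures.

V = 4Q/(πD²) = 3.300 m/s; V²/2g = 0.5552 m
Re = 1.14×10^6, ε/D = 3.73×10^-4 → f = 0.01616 (Haaland)
Major: h_f = f(L/D)·V²/2g = 0.01616·50.88·0.5552 = 0.4565 m
Minor: ΣK = 4.21; h_m = ΣK·V²/2g = 2.337 m
Total H_L = 0.4565 + 2.337 = 2.794 m

H_L ≈ 2.79 m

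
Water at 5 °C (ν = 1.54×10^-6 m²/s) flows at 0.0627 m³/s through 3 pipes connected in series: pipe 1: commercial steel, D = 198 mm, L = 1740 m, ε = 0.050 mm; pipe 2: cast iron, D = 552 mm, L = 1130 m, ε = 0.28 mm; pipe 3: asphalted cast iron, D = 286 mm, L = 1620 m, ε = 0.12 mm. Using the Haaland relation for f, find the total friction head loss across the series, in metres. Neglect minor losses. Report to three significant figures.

H ≈ 36.2 m

Pipe 1: V = 2.036 m/s, Re = 2.62×10^5, ε/D = 2.53×10^-4, f = 0.01669, h_1 = f(L/D)V²/2g = 31.00 m
Pipe 2: V = 0.2620 m/s, Re = 9.39×10^4, ε/D = 5.07×10^-4, f = 0.02026, h_2 = f(L/D)V²/2g = 0.1451 m
Pipe 3: V = 0.9760 m/s, Re = 1.81×10^5, ε/D = 4.20×10^-4, f = 0.01838, h_3 = f(L/D)V²/2g = 5.054 m
Series → Q common, losses add: H = Σh = 36.20 m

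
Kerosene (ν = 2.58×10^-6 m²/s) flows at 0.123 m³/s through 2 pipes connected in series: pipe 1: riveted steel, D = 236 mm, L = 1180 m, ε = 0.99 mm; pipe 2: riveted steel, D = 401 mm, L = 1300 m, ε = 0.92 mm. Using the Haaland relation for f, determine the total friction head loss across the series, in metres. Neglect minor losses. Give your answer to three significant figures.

H ≈ 62.9 m

Pipe 1: V = 2.812 m/s, Re = 2.57×10^5, ε/D = 0.00419, f = 0.02925, h_1 = f(L/D)V²/2g = 58.94 m
Pipe 2: V = 0.9739 m/s, Re = 1.51×10^5, ε/D = 0.00229, f = 0.02528, h_2 = f(L/D)V²/2g = 3.963 m
Series → Q common, losses add: H = Σh = 62.90 m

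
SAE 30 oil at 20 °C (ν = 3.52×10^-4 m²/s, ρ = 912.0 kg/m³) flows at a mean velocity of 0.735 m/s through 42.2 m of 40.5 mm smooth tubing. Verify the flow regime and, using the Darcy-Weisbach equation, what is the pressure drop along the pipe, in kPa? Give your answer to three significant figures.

Re = VD/ν = 0.735·0.04050/3.52×10^-4 = 84.6 → laminar (Re < 2300)
f = 64/Re = 0.7568
h_f = f(L/D)V²/(2g) = 0.7568·(42.2/0.04050)·0.735²/(2·9.81) = 21.71 m
Δp = ρg·h_f = 912.0·9.81·21.71 = 194.3 kPa

Δp ≈ 194 kPa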